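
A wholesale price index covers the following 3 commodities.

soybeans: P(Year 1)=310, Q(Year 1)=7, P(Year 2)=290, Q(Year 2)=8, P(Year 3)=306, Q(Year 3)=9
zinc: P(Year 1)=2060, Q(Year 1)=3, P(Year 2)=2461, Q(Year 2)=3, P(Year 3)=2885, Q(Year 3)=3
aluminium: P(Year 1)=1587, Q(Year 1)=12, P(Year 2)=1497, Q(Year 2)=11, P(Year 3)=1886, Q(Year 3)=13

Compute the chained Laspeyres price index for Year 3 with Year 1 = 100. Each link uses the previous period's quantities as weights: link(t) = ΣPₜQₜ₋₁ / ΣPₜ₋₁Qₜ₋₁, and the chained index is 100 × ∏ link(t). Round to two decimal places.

Link Year 1→Year 2:
ΣP(Year 2)Q(Year 1) = 290×7 + 2461×3 + 1497×12 = 2030 + 7383 + 17964 = 27377
ΣP(Year 1)Q(Year 1) = 310×7 + 2060×3 + 1587×12 = 2170 + 6180 + 19044 = 27394
link = 27377/27394 = 0.999379
Link Year 2→Year 3:
ΣP(Year 3)Q(Year 2) = 306×8 + 2885×3 + 1886×11 = 2448 + 8655 + 20746 = 31849
ΣP(Year 2)Q(Year 2) = 290×8 + 2461×3 + 1497×11 = 2320 + 7383 + 16467 = 26170
link = 31849/26170 = 1.217004
Chained index = 100 × 0.999379 × 1.217004 = 121.6249

121.62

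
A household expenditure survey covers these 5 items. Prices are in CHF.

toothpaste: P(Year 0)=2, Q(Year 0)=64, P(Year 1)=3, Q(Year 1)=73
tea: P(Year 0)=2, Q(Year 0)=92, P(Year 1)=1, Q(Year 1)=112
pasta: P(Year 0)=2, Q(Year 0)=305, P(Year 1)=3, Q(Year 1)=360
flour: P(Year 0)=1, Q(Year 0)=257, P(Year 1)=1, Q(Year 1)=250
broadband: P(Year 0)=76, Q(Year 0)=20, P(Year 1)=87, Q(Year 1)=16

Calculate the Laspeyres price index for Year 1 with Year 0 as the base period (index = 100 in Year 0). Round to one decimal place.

Laspeyres price index uses base-period quantities as weights.
ΣP(Year 1)·Q(Year 0) = 3×64 + 1×92 + 3×305 + 1×257 + 87×20 = 192 + 92 + 915 + 257 + 1740 = 3196
ΣP(Year 0)·Q(Year 0) = 2×64 + 2×92 + 2×305 + 1×257 + 76×20 = 128 + 184 + 610 + 257 + 1520 = 2699
Index = 3196 / 2699 × 100 = 118.4142

118.4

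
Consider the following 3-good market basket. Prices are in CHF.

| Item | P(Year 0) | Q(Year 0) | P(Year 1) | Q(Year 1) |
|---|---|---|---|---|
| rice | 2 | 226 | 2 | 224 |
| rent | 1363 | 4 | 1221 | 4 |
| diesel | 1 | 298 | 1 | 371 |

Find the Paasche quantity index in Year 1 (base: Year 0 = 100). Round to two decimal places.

101.22

Paasche quantity index uses current-period prices as weights.
ΣP(Year 1)·Q(Year 1) = 2×224 + 1221×4 + 1×371 = 448 + 4884 + 371 = 5703
ΣP(Year 1)·Q(Year 0) = 2×226 + 1221×4 + 1×298 = 452 + 4884 + 298 = 5634
Index = 5703 / 5634 × 100 = 101.2247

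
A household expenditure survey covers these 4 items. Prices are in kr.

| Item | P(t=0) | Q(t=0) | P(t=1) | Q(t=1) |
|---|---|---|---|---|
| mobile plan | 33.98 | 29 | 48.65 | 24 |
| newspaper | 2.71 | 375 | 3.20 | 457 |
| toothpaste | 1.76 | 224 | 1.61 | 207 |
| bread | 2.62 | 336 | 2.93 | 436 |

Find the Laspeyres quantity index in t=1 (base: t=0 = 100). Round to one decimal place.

Laspeyres quantity index uses base-period prices as weights.
ΣP(t=0)·Q(t=1) = 33.98×24 + 2.71×457 + 1.76×207 + 2.62×436 = 815.52 + 1238.47 + 364.32 + 1142.32 = 3560.63
ΣP(t=0)·Q(t=0) = 33.98×29 + 2.71×375 + 1.76×224 + 2.62×336 = 985.42 + 1016.25 + 394.24 + 880.32 = 3276.23
Index = 3560.63 / 3276.23 × 100 = 108.6807

108.7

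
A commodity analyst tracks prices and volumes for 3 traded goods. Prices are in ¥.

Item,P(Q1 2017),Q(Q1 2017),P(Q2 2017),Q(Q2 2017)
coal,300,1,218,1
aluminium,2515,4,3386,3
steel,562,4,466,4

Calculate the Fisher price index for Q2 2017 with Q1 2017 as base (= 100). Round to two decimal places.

Laspeyres component (base-period weights):
ΣP(Q2 2017)Q(Q1 2017) = 218×1 + 3386×4 + 466×4 = 218 + 13544 + 1864 = 15626
ΣP(Q1 2017)Q(Q1 2017) = 300×1 + 2515×4 + 562×4 = 300 + 10060 + 2248 = 12608
L = 15626 / 12608 × 100 = 123.9372
Paasche component (current-period weights):
ΣP(Q2 2017)Q(Q2 2017) = 218×1 + 3386×3 + 466×4 = 218 + 10158 + 1864 = 12240
ΣP(Q1 2017)Q(Q2 2017) = 300×1 + 2515×3 + 562×4 = 300 + 7545 + 2248 = 10093
P = 12240 / 10093 × 100 = 121.2722
Fisher = √(L × P) = √(123.9372 × 121.2722) = 122.5974

122.60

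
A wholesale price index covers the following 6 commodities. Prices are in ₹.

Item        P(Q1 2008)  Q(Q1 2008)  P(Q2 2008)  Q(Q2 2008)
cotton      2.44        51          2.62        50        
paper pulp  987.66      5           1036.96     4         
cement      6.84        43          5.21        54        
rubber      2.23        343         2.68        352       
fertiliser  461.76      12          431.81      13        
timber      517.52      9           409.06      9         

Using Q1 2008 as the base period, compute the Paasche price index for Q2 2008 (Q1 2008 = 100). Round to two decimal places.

93.15

Paasche price index uses current-period quantities as weights.
ΣP(Q2 2008)·Q(Q2 2008) = 2.62×50 + 1036.96×4 + 5.21×54 + 2.68×352 + 431.81×13 + 409.06×9 = 131 + 4147.84 + 281.34 + 943.36 + 5613.53 + 3681.54 = 14798.61
ΣP(Q1 2008)·Q(Q2 2008) = 2.44×50 + 987.66×4 + 6.84×54 + 2.23×352 + 461.76×13 + 517.52×9 = 122 + 3950.64 + 369.36 + 784.96 + 6002.88 + 4657.68 = 15887.52
Index = 14798.61 / 15887.52 × 100 = 93.1461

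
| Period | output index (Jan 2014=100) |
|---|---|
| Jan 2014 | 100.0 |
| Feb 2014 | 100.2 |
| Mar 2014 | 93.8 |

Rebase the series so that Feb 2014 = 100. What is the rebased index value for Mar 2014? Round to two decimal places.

93.61

Rebased(Mar 2014) = 93.8 / 100.2 × 100 = 93.6128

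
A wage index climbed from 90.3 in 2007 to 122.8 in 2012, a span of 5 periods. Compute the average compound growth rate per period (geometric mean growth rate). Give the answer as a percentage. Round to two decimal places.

Growth factor = (122.8/90.3)^(1/5) = (1.359911)^(1/5) = 1.063413
Growth rate = 1.063413 − 1 = 0.063413 = 6.3413%

6.34%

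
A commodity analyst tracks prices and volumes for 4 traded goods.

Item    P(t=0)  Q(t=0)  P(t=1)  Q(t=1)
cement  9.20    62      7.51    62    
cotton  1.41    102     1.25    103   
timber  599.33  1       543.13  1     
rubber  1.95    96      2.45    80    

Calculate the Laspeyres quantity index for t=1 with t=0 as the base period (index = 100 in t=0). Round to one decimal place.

Laspeyres quantity index uses base-period prices as weights.
ΣP(t=0)·Q(t=1) = 9.20×62 + 1.41×103 + 599.33×1 + 1.95×80 = 570.4 + 145.23 + 599.33 + 156 = 1470.96
ΣP(t=0)·Q(t=0) = 9.20×62 + 1.41×102 + 599.33×1 + 1.95×96 = 570.4 + 143.82 + 599.33 + 187.2 = 1500.75
Index = 1470.96 / 1500.75 × 100 = 98.0150

98.0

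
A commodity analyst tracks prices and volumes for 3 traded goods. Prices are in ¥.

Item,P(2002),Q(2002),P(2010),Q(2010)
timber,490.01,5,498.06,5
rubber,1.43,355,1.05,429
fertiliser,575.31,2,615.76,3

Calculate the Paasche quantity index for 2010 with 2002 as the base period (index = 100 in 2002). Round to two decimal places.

Paasche quantity index uses current-period prices as weights.
ΣP(2010)·Q(2010) = 498.06×5 + 1.05×429 + 615.76×3 = 2490.3 + 450.45 + 1847.28 = 4788.03
ΣP(2010)·Q(2002) = 498.06×5 + 1.05×355 + 615.76×2 = 2490.3 + 372.75 + 1231.52 = 4094.57
Index = 4788.03 / 4094.57 × 100 = 116.9361

116.94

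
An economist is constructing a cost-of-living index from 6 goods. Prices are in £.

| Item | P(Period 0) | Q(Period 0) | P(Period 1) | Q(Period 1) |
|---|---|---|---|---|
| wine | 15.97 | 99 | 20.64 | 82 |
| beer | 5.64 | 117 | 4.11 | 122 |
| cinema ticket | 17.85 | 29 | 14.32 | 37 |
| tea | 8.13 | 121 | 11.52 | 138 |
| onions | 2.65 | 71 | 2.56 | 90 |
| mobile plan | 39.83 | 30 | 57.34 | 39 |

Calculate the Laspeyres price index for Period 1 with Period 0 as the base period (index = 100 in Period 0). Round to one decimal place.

121.7

Laspeyres price index uses base-period quantities as weights.
ΣP(Period 1)·Q(Period 0) = 20.64×99 + 4.11×117 + 14.32×29 + 11.52×121 + 2.56×71 + 57.34×30 = 2043.36 + 480.87 + 415.28 + 1393.92 + 181.76 + 1720.2 = 6235.39
ΣP(Period 0)·Q(Period 0) = 15.97×99 + 5.64×117 + 17.85×29 + 8.13×121 + 2.65×71 + 39.83×30 = 1581.03 + 659.88 + 517.65 + 983.73 + 188.15 + 1194.9 = 5125.34
Index = 6235.39 / 5125.34 × 100 = 121.6581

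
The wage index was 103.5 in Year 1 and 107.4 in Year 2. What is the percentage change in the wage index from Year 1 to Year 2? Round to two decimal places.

Change = (107.4 − 103.5) / 103.5 × 100
       = 3.9 / 103.5 × 100 = 3.7681%

3.77%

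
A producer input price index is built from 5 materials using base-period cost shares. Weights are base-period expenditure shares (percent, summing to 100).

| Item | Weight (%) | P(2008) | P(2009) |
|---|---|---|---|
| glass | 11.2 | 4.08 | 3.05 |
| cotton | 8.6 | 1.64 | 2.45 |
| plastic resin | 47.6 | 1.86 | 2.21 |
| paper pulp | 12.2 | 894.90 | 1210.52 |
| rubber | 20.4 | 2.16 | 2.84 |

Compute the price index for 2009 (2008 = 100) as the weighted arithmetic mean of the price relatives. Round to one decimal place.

121.1

glass: 11.2 × (3.05/4.08) = 11.2 × 0.747549 = 8.3725
cotton: 8.6 × (2.45/1.64) = 8.6 × 1.493902 = 12.8476
plastic resin: 47.6 × (2.21/1.86) = 47.6 × 1.188172 = 56.5570
paper pulp: 12.2 × (1210.52/894.90) = 12.2 × 1.352687 = 16.5028
rubber: 20.4 × (2.84/2.16) = 20.4 × 1.314815 = 26.8222
Index = Σ wᵢ·(p₁ᵢ/p₀ᵢ) = 8.3725 + 12.8476 + 56.5570 + 16.5028 + 26.8222 = 121.1021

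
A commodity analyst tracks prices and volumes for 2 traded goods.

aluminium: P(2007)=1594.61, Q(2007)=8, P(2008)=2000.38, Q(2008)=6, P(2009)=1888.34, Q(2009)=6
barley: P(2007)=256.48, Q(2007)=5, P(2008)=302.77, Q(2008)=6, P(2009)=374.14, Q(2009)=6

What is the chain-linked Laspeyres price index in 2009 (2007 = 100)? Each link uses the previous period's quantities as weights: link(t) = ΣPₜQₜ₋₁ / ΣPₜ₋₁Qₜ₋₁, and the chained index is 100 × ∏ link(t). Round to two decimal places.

Link 2007→2008:
ΣP(2008)Q(2007) = 2000.38×8 + 302.77×5 = 16003.04 + 1513.85 = 17516.89
ΣP(2007)Q(2007) = 1594.61×8 + 256.48×5 = 12756.88 + 1282.4 = 14039.28
link = 17516.89/14039.28 = 1.247706
Link 2008→2009:
ΣP(2009)Q(2008) = 1888.34×6 + 374.14×6 = 11330.04 + 2244.84 = 13574.88
ΣP(2008)Q(2008) = 2000.38×6 + 302.77×6 = 12002.28 + 1816.62 = 13818.9
link = 13574.88/13818.9 = 0.982342
Chained index = 100 × 1.247706 × 0.982342 = 122.5673

122.57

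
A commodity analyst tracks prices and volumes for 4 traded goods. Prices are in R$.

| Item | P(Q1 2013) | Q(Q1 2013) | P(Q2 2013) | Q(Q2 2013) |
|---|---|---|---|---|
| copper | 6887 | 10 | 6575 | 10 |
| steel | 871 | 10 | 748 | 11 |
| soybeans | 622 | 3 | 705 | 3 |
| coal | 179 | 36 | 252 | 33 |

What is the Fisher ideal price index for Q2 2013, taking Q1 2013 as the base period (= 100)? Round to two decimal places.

Laspeyres component (base-period weights):
ΣP(Q2 2013)Q(Q1 2013) = 6575×10 + 748×10 + 705×3 + 252×36 = 65750 + 7480 + 2115 + 9072 = 84417
ΣP(Q1 2013)Q(Q1 2013) = 6887×10 + 871×10 + 622×3 + 179×36 = 68870 + 8710 + 1866 + 6444 = 85890
L = 84417 / 85890 × 100 = 98.2850
Paasche component (current-period weights):
ΣP(Q2 2013)Q(Q2 2013) = 6575×10 + 748×11 + 705×3 + 252×33 = 65750 + 8228 + 2115 + 8316 = 84409
ΣP(Q1 2013)Q(Q2 2013) = 6887×10 + 871×11 + 622×3 + 179×33 = 68870 + 9581 + 1866 + 5907 = 86224
P = 84409 / 86224 × 100 = 97.8950
Fisher = √(L × P) = √(98.2850 × 97.8950) = 98.0898

98.09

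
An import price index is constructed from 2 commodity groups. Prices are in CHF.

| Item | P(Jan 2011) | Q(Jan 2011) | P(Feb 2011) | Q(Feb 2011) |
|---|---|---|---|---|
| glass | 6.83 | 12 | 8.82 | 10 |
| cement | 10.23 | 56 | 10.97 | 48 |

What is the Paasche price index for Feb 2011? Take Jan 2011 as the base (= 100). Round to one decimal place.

Paasche price index uses current-period quantities as weights.
ΣP(Feb 2011)·Q(Feb 2011) = 8.82×10 + 10.97×48 = 88.2 + 526.56 = 614.76
ΣP(Jan 2011)·Q(Feb 2011) = 6.83×10 + 10.23×48 = 68.3 + 491.04 = 559.34
Index = 614.76 / 559.34 × 100 = 109.9081

109.9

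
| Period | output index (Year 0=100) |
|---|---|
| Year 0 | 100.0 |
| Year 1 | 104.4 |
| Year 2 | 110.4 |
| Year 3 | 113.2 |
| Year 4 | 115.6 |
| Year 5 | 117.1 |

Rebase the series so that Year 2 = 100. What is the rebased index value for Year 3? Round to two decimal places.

Rebased(Year 3) = 113.2 / 110.4 × 100 = 102.5362

102.54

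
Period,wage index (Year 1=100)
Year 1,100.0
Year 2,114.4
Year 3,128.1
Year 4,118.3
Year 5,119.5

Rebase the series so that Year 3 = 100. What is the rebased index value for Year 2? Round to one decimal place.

89.3

Rebased(Year 2) = 114.4 / 128.1 × 100 = 89.3052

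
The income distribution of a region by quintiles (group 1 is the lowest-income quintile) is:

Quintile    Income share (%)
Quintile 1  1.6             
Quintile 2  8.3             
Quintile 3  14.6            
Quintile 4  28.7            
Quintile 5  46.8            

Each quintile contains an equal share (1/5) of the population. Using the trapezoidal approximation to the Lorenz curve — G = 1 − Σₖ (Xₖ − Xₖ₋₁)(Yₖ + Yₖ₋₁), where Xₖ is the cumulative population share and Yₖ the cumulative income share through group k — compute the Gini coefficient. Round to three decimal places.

0.443

Cumulative income shares Yₖ: 0.0160, 0.0990, 0.2450, 0.5320, 1.0000
Σ (Xₖ−Xₖ₋₁)(Yₖ+Yₖ₋₁) = (1/5)(0.0160+0.0000) + (1/5)(0.0990+0.0160) + (1/5)(0.2450+0.0990) + (1/5)(0.5320+0.2450) + (1/5)(1.0000+0.5320)
  = 0.0032 + 0.0230 + 0.0688 + 0.1554 + 0.3064 = 0.5568
G = 1 − 0.5568 = 0.4432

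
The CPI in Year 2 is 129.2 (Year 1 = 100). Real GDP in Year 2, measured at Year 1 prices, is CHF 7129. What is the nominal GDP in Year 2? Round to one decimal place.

9210.7

Nominal = Real × (Index/100) = 7129 × (129.2/100)
        = 7129 × 1.292 = 9210.6680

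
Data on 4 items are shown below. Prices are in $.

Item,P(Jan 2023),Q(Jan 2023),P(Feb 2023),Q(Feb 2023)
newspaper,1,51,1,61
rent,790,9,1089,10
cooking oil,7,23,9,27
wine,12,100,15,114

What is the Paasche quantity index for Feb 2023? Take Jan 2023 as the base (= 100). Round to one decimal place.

Paasche quantity index uses current-period prices as weights.
ΣP(Feb 2023)·Q(Feb 2023) = 1×61 + 1089×10 + 9×27 + 15×114 = 61 + 10890 + 243 + 1710 = 12904
ΣP(Feb 2023)·Q(Jan 2023) = 1×51 + 1089×9 + 9×23 + 15×100 = 51 + 9801 + 207 + 1500 = 11559
Index = 12904 / 11559 × 100 = 111.6360

111.6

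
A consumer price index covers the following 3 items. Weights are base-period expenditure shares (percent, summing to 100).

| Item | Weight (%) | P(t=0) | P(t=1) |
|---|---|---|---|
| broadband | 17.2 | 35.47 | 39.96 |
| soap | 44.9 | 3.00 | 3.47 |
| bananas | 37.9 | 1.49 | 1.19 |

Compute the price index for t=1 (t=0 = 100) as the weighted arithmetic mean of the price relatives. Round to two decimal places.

broadband: 17.2 × (39.96/35.47) = 17.2 × 1.126586 = 19.3773
soap: 44.9 × (3.47/3.00) = 44.9 × 1.156667 = 51.9343
bananas: 37.9 × (1.19/1.49) = 37.9 × 0.798658 = 30.2691
Index = Σ wᵢ·(p₁ᵢ/p₀ᵢ) = 19.3773 + 51.9343 + 30.2691 = 101.5807

101.58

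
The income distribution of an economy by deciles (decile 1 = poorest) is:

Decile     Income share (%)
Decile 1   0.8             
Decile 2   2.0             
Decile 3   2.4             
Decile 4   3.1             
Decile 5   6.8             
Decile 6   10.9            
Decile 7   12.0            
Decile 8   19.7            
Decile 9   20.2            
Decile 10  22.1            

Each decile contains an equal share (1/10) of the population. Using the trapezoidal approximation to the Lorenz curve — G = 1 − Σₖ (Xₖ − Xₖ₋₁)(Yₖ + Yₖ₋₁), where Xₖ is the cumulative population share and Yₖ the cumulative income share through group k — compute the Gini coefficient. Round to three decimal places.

0.436

Cumulative income shares Yₖ: 0.0080, 0.0280, 0.0520, 0.0830, 0.1510, 0.2600, 0.3800, 0.5770, 0.7790, 1.0000
Σ (Xₖ−Xₖ₋₁)(Yₖ+Yₖ₋₁) = (1/10)(0.0080+0.0000) + (1/10)(0.0280+0.0080) + (1/10)(0.0520+0.0280) + (1/10)(0.0830+0.0520) + (1/10)(0.1510+0.0830) + (1/10)(0.2600+0.1510) + (1/10)(0.3800+0.2600) + (1/10)(0.5770+0.3800) + (1/10)(0.7790+0.5770) + (1/10)(1.0000+0.7790)
  = 0.0008 + 0.0036 + 0.0080 + 0.0135 + 0.0234 + 0.0411 + 0.0640 + 0.0957 + 0.1356 + 0.1779 = 0.5636
G = 1 − 0.5636 = 0.4364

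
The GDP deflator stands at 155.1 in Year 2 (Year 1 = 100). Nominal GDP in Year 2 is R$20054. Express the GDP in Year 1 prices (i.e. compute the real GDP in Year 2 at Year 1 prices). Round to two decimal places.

Real = Nominal ÷ (Index/100) = 20054 ÷ (155.1/100)
     = 20054 ÷ 1.551 = 12929.7228

12929.72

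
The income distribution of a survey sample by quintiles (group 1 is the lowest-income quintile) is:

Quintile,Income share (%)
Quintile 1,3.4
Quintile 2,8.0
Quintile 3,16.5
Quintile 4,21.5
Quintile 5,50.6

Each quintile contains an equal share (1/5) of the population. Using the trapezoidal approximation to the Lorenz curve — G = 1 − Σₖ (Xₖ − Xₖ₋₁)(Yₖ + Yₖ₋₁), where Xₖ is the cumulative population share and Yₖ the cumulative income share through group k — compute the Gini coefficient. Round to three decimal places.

Cumulative income shares Yₖ: 0.0340, 0.1140, 0.2790, 0.4940, 1.0000
Σ (Xₖ−Xₖ₋₁)(Yₖ+Yₖ₋₁) = (1/5)(0.0340+0.0000) + (1/5)(0.1140+0.0340) + (1/5)(0.2790+0.1140) + (1/5)(0.4940+0.2790) + (1/5)(1.0000+0.4940)
  = 0.0068 + 0.0296 + 0.0786 + 0.1546 + 0.2988 = 0.5684
G = 1 − 0.5684 = 0.4316

0.432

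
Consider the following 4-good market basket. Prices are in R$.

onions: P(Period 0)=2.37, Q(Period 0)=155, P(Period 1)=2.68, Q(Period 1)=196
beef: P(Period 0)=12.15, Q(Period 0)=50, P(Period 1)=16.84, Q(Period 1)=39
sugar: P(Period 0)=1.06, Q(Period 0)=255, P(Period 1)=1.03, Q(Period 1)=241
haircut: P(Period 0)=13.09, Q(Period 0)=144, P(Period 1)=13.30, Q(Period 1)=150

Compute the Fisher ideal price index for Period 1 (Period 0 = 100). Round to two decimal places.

Laspeyres component (base-period weights):
ΣP(Period 1)Q(Period 0) = 2.68×155 + 16.84×50 + 1.03×255 + 13.30×144 = 415.4 + 842 + 262.65 + 1915.2 = 3435.25
ΣP(Period 0)Q(Period 0) = 2.37×155 + 12.15×50 + 1.06×255 + 13.09×144 = 367.35 + 607.5 + 270.3 + 1884.96 = 3130.11
L = 3435.25 / 3130.11 × 100 = 109.7485
Paasche component (current-period weights):
ΣP(Period 1)Q(Period 1) = 2.68×196 + 16.84×39 + 1.03×241 + 13.30×150 = 525.28 + 656.76 + 248.23 + 1995 = 3425.27
ΣP(Period 0)Q(Period 1) = 2.37×196 + 12.15×39 + 1.06×241 + 13.09×150 = 464.52 + 473.85 + 255.46 + 1963.5 = 3157.33
P = 3425.27 / 3157.33 × 100 = 108.4863
Fisher = √(L × P) = √(109.7485 × 108.4863) = 109.1156

109.12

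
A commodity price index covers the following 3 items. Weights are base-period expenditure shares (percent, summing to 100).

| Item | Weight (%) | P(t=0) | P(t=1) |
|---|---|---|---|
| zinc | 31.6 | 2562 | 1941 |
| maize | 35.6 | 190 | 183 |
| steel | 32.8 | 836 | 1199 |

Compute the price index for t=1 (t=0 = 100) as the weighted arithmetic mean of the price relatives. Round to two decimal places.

zinc: 31.6 × (1941/2562) = 31.6 × 0.757611 = 23.9405
maize: 35.6 × (183/190) = 35.6 × 0.963158 = 34.2884
steel: 32.8 × (1199/836) = 32.8 × 1.434211 = 47.0421
Index = Σ wᵢ·(p₁ᵢ/p₀ᵢ) = 23.9405 + 34.2884 + 47.0421 = 105.2710

105.27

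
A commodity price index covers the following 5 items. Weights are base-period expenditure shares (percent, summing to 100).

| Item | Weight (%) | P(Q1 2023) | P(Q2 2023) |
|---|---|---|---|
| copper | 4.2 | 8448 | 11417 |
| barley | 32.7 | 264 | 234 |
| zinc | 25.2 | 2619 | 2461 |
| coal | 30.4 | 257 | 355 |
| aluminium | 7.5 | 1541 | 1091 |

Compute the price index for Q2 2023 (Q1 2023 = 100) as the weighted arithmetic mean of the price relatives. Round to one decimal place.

105.6

copper: 4.2 × (11417/8448) = 4.2 × 1.351444 = 5.6761
barley: 32.7 × (234/264) = 32.7 × 0.886364 = 28.9841
zinc: 25.2 × (2461/2619) = 25.2 × 0.939672 = 23.6797
coal: 30.4 × (355/257) = 30.4 × 1.381323 = 41.9922
aluminium: 7.5 × (1091/1541) = 7.5 × 0.707982 = 5.3099
Index = Σ wᵢ·(p₁ᵢ/p₀ᵢ) = 5.6761 + 28.9841 + 23.6797 + 41.9922 + 5.3099 = 105.6420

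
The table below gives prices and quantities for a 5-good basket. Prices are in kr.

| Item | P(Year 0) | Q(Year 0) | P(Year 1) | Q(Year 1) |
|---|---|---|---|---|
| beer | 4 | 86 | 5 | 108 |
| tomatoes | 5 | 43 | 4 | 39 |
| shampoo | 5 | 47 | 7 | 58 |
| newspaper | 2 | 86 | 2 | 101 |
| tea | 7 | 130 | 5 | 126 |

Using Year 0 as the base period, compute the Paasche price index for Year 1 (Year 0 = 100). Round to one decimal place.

96.7

Paasche price index uses current-period quantities as weights.
ΣP(Year 1)·Q(Year 1) = 5×108 + 4×39 + 7×58 + 2×101 + 5×126 = 540 + 156 + 406 + 202 + 630 = 1934
ΣP(Year 0)·Q(Year 1) = 4×108 + 5×39 + 5×58 + 2×101 + 7×126 = 432 + 195 + 290 + 202 + 882 = 2001
Index = 1934 / 2001 × 100 = 96.6517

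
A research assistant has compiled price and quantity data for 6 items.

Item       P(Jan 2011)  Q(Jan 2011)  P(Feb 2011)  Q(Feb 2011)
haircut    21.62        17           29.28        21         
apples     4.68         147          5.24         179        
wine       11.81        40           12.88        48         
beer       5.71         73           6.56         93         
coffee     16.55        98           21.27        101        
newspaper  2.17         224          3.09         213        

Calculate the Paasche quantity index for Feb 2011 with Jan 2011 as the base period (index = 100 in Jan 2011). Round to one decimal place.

Paasche quantity index uses current-period prices as weights.
ΣP(Feb 2011)·Q(Feb 2011) = 29.28×21 + 5.24×179 + 12.88×48 + 6.56×93 + 21.27×101 + 3.09×213 = 614.88 + 937.96 + 618.24 + 610.08 + 2148.27 + 658.17 = 5587.6
ΣP(Feb 2011)·Q(Jan 2011) = 29.28×17 + 5.24×147 + 12.88×40 + 6.56×73 + 21.27×98 + 3.09×224 = 497.76 + 770.28 + 515.2 + 478.88 + 2084.46 + 692.16 = 5038.74
Index = 5587.6 / 5038.74 × 100 = 110.8928

110.9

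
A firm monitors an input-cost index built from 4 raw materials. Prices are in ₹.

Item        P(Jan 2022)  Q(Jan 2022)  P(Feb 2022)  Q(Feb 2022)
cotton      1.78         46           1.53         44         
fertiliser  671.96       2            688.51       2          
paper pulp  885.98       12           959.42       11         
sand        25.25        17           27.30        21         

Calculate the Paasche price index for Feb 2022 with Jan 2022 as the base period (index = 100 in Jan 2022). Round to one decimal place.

Paasche price index uses current-period quantities as weights.
ΣP(Feb 2022)·Q(Feb 2022) = 1.53×44 + 688.51×2 + 959.42×11 + 27.30×21 = 67.32 + 1377.02 + 10553.62 + 573.3 = 12571.26
ΣP(Jan 2022)·Q(Feb 2022) = 1.78×44 + 671.96×2 + 885.98×11 + 25.25×21 = 78.32 + 1343.92 + 9745.78 + 530.25 = 11698.27
Index = 12571.26 / 11698.27 × 100 = 107.4626

107.5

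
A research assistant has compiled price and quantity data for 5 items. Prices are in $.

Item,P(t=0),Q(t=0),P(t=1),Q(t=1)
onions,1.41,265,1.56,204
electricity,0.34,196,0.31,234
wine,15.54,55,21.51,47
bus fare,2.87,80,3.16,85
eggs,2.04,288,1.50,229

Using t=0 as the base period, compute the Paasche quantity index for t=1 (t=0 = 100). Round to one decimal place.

86.0

Paasche quantity index uses current-period prices as weights.
ΣP(t=1)·Q(t=1) = 1.56×204 + 0.31×234 + 21.51×47 + 3.16×85 + 1.50×229 = 318.24 + 72.54 + 1010.97 + 268.6 + 343.5 = 2013.85
ΣP(t=1)·Q(t=0) = 1.56×265 + 0.31×196 + 21.51×55 + 3.16×80 + 1.50×288 = 413.4 + 60.76 + 1183.05 + 252.8 + 432 = 2342.01
Index = 2013.85 / 2342.01 × 100 = 85.9881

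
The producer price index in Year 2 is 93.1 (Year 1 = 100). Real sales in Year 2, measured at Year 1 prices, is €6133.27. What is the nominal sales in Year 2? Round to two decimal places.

5710.07

Nominal = Real × (Index/100) = 6133.27 × (93.1/100)
        = 6133.27 × 0.931 = 5710.0744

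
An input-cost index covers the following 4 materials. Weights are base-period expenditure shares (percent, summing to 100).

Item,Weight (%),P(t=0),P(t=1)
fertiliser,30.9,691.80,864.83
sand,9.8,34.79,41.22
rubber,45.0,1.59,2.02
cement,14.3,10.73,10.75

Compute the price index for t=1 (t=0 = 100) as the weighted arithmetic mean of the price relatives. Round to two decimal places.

fertiliser: 30.9 × (864.83/691.80) = 30.9 × 1.250116 = 38.6286
sand: 9.8 × (41.22/34.79) = 9.8 × 1.184823 = 11.6113
rubber: 45.0 × (2.02/1.59) = 45.0 × 1.270440 = 57.1698
cement: 14.3 × (10.75/10.73) = 14.3 × 1.001864 = 14.3267
Index = Σ wᵢ·(p₁ᵢ/p₀ᵢ) = 38.6286 + 11.6113 + 57.1698 + 14.3267 = 121.7363

121.74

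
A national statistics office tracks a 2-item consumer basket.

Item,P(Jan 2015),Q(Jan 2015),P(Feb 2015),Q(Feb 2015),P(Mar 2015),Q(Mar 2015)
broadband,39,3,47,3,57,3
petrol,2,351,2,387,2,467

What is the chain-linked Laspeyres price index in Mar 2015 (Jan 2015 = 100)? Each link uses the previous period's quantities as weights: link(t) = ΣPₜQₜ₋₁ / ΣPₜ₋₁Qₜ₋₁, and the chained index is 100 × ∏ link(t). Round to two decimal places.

Link Jan 2015→Feb 2015:
ΣP(Feb 2015)Q(Jan 2015) = 47×3 + 2×351 = 141 + 702 = 843
ΣP(Jan 2015)Q(Jan 2015) = 39×3 + 2×351 = 117 + 702 = 819
link = 843/819 = 1.029304
Link Feb 2015→Mar 2015:
ΣP(Mar 2015)Q(Feb 2015) = 57×3 + 2×387 = 171 + 774 = 945
ΣP(Feb 2015)Q(Feb 2015) = 47×3 + 2×387 = 141 + 774 = 915
link = 945/915 = 1.032787
Chained index = 100 × 1.029304 × 1.032787 = 106.3052

106.31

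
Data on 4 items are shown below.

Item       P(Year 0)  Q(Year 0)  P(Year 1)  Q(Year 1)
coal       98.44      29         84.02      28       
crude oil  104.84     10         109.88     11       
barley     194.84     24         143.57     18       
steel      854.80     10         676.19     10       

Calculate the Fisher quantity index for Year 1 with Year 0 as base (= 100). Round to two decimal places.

93.57

Laspeyres component (base-period weights):
ΣP(Year 0)Q(Year 1) = 98.44×28 + 104.84×11 + 194.84×18 + 854.80×10 = 2756.32 + 1153.24 + 3507.12 + 8548 = 15964.68
ΣP(Year 0)Q(Year 0) = 98.44×29 + 104.84×10 + 194.84×24 + 854.80×10 = 2854.76 + 1048.4 + 4676.16 + 8548 = 17127.32
L = 15964.68 / 17127.32 × 100 = 93.2118
Paasche component (current-period weights):
ΣP(Year 1)Q(Year 1) = 84.02×28 + 109.88×11 + 143.57×18 + 676.19×10 = 2352.56 + 1208.68 + 2584.26 + 6761.9 = 12907.4
ΣP(Year 1)Q(Year 0) = 84.02×29 + 109.88×10 + 143.57×24 + 676.19×10 = 2436.58 + 1098.8 + 3445.68 + 6761.9 = 13742.96
P = 12907.4 / 13742.96 × 100 = 93.9201
Fisher = √(L × P) = √(93.2118 × 93.9201) = 93.5653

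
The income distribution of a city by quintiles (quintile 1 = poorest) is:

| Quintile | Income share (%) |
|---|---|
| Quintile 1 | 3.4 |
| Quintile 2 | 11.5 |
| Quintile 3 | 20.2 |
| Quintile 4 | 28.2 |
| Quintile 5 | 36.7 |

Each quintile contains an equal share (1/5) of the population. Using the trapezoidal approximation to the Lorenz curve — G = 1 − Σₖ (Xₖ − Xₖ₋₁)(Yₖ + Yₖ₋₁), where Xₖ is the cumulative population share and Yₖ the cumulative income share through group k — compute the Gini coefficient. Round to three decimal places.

0.333

Cumulative income shares Yₖ: 0.0340, 0.1490, 0.3510, 0.6330, 1.0000
Σ (Xₖ−Xₖ₋₁)(Yₖ+Yₖ₋₁) = (1/5)(0.0340+0.0000) + (1/5)(0.1490+0.0340) + (1/5)(0.3510+0.1490) + (1/5)(0.6330+0.3510) + (1/5)(1.0000+0.6330)
  = 0.0068 + 0.0366 + 0.1000 + 0.1968 + 0.3266 = 0.6668
G = 1 − 0.6668 = 0.3332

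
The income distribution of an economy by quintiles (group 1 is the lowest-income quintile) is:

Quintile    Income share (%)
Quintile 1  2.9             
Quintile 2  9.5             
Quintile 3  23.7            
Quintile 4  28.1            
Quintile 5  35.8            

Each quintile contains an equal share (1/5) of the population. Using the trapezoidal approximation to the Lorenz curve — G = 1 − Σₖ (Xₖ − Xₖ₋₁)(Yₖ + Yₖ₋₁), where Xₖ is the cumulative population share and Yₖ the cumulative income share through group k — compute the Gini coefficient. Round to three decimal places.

0.338

Cumulative income shares Yₖ: 0.0290, 0.1240, 0.3610, 0.6420, 1.0000
Σ (Xₖ−Xₖ₋₁)(Yₖ+Yₖ₋₁) = (1/5)(0.0290+0.0000) + (1/5)(0.1240+0.0290) + (1/5)(0.3610+0.1240) + (1/5)(0.6420+0.3610) + (1/5)(1.0000+0.6420)
  = 0.0058 + 0.0306 + 0.0970 + 0.2006 + 0.3284 = 0.6624
G = 1 − 0.6624 = 0.3376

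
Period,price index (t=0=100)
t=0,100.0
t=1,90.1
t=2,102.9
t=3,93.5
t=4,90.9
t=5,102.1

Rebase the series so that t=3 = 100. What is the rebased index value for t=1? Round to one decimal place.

Rebased(t=1) = 90.1 / 93.5 × 100 = 96.3636

96.4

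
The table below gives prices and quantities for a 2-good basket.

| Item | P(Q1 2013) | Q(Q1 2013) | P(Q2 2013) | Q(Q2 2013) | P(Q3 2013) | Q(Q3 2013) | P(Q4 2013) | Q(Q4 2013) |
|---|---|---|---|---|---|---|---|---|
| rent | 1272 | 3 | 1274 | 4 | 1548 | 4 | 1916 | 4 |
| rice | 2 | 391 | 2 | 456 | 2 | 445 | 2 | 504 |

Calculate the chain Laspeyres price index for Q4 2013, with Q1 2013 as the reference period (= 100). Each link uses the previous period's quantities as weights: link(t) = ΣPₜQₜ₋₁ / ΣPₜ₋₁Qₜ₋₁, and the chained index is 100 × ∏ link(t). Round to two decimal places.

Link Q1 2013→Q2 2013:
ΣP(Q2 2013)Q(Q1 2013) = 1274×3 + 2×391 = 3822 + 782 = 4604
ΣP(Q1 2013)Q(Q1 2013) = 1272×3 + 2×391 = 3816 + 782 = 4598
link = 4604/4598 = 1.001305
Link Q2 2013→Q3 2013:
ΣP(Q3 2013)Q(Q2 2013) = 1548×4 + 2×456 = 6192 + 912 = 7104
ΣP(Q2 2013)Q(Q2 2013) = 1274×4 + 2×456 = 5096 + 912 = 6008
link = 7104/6008 = 1.182423
Link Q3 2013→Q4 2013:
ΣP(Q4 2013)Q(Q3 2013) = 1916×4 + 2×445 = 7664 + 890 = 8554
ΣP(Q3 2013)Q(Q3 2013) = 1548×4 + 2×445 = 6192 + 890 = 7082
link = 8554/7082 = 1.207851
Chained index = 100 × 1.001305 × 1.182423 × 1.207851 = 143.0055

143.01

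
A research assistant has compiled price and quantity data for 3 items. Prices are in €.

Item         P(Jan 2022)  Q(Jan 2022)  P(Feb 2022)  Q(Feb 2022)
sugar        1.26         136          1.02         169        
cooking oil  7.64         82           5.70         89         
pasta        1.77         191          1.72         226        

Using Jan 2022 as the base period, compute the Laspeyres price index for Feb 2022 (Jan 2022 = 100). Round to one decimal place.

Laspeyres price index uses base-period quantities as weights.
ΣP(Feb 2022)·Q(Jan 2022) = 1.02×136 + 5.70×82 + 1.72×191 = 138.72 + 467.4 + 328.52 = 934.64
ΣP(Jan 2022)·Q(Jan 2022) = 1.26×136 + 7.64×82 + 1.77×191 = 171.36 + 626.48 + 338.07 = 1135.91
Index = 934.64 / 1135.91 × 100 = 82.2812

82.3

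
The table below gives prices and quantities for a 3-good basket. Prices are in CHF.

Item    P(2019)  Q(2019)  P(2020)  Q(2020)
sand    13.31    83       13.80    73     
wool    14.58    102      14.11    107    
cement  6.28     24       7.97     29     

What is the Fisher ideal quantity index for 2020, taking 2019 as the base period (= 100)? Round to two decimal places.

Laspeyres component (base-period weights):
ΣP(2019)Q(2020) = 13.31×73 + 14.58×107 + 6.28×29 = 971.63 + 1560.06 + 182.12 = 2713.81
ΣP(2019)Q(2019) = 13.31×83 + 14.58×102 + 6.28×24 = 1104.73 + 1487.16 + 150.72 = 2742.61
L = 2713.81 / 2742.61 × 100 = 98.9499
Paasche component (current-period weights):
ΣP(2020)Q(2020) = 13.80×73 + 14.11×107 + 7.97×29 = 1007.4 + 1509.77 + 231.13 = 2748.3
ΣP(2020)Q(2019) = 13.80×83 + 14.11×102 + 7.97×24 = 1145.4 + 1439.22 + 191.28 = 2775.9
P = 2748.3 / 2775.9 × 100 = 99.0057
Fisher = √(L × P) = √(98.9499 × 99.0057) = 98.9778

98.98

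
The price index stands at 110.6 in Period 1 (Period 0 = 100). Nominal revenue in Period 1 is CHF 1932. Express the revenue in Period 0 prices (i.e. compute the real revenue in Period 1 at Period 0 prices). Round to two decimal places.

1746.84

Real = Nominal ÷ (Index/100) = 1932 ÷ (110.6/100)
     = 1932 ÷ 1.106 = 1746.8354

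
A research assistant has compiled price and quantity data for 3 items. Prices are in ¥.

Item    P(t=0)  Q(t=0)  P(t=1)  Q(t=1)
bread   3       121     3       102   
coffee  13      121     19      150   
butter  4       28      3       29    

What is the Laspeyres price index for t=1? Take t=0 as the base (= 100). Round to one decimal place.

134.1

Laspeyres price index uses base-period quantities as weights.
ΣP(t=1)·Q(t=0) = 3×121 + 19×121 + 3×28 = 363 + 2299 + 84 = 2746
ΣP(t=0)·Q(t=0) = 3×121 + 13×121 + 4×28 = 363 + 1573 + 112 = 2048
Index = 2746 / 2048 × 100 = 134.0820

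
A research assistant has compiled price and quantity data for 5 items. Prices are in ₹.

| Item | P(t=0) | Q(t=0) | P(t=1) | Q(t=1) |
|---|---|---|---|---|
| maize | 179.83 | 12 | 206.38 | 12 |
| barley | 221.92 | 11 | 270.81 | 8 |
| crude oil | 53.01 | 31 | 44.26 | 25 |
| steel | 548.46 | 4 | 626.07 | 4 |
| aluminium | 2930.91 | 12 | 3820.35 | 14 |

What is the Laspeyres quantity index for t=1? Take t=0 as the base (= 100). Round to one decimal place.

111.2

Laspeyres quantity index uses base-period prices as weights.
ΣP(t=0)·Q(t=1) = 179.83×12 + 221.92×8 + 53.01×25 + 548.46×4 + 2930.91×14 = 2157.96 + 1775.36 + 1325.25 + 2193.84 + 41032.74 = 48485.15
ΣP(t=0)·Q(t=0) = 179.83×12 + 221.92×11 + 53.01×31 + 548.46×4 + 2930.91×12 = 2157.96 + 2441.12 + 1643.31 + 2193.84 + 35170.92 = 43607.15
Index = 48485.15 / 43607.15 × 100 = 111.1862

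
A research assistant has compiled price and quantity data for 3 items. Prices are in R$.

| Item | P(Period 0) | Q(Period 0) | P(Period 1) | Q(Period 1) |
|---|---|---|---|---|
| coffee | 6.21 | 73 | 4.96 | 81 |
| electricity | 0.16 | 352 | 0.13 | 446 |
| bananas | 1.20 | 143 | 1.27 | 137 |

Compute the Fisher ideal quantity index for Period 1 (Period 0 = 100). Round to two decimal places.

Laspeyres component (base-period weights):
ΣP(Period 0)Q(Period 1) = 6.21×81 + 0.16×446 + 1.20×137 = 503.01 + 71.36 + 164.4 = 738.77
ΣP(Period 0)Q(Period 0) = 6.21×73 + 0.16×352 + 1.20×143 = 453.33 + 56.32 + 171.6 = 681.25
L = 738.77 / 681.25 × 100 = 108.4433
Paasche component (current-period weights):
ΣP(Period 1)Q(Period 1) = 4.96×81 + 0.13×446 + 1.27×137 = 401.76 + 57.98 + 173.99 = 633.73
ΣP(Period 1)Q(Period 0) = 4.96×73 + 0.13×352 + 1.27×143 = 362.08 + 45.76 + 181.61 = 589.45
P = 633.73 / 589.45 × 100 = 107.5121
Fisher = √(L × P) = √(108.4433 × 107.5121) = 107.9767

107.98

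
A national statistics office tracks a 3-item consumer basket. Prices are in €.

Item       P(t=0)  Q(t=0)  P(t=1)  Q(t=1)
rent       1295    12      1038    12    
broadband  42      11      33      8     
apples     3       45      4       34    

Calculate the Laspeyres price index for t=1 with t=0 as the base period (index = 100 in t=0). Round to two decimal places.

80.55

Laspeyres price index uses base-period quantities as weights.
ΣP(t=1)·Q(t=0) = 1038×12 + 33×11 + 4×45 = 12456 + 363 + 180 = 12999
ΣP(t=0)·Q(t=0) = 1295×12 + 42×11 + 3×45 = 15540 + 462 + 135 = 16137
Index = 12999 / 16137 × 100 = 80.5540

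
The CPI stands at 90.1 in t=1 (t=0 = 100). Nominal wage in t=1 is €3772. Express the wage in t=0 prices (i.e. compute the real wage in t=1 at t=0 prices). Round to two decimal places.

Real = Nominal ÷ (Index/100) = 3772 ÷ (90.1/100)
     = 3772 ÷ 0.901 = 4186.4595

4186.46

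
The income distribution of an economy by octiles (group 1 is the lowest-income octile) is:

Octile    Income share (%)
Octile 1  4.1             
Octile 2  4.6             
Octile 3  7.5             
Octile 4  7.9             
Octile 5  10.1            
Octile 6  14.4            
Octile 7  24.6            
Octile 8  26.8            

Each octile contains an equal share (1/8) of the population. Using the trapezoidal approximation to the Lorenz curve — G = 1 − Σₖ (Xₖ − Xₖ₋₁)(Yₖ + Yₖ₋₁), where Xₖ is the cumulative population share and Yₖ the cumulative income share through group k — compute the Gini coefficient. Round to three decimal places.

Cumulative income shares Yₖ: 0.0410, 0.0870, 0.1620, 0.2410, 0.3420, 0.4860, 0.7320, 1.0000
Σ (Xₖ−Xₖ₋₁)(Yₖ+Yₖ₋₁) = (1/8)(0.0410+0.0000) + (1/8)(0.0870+0.0410) + (1/8)(0.1620+0.0870) + (1/8)(0.2410+0.1620) + (1/8)(0.3420+0.2410) + (1/8)(0.4860+0.3420) + (1/8)(0.7320+0.4860) + (1/8)(1.0000+0.7320)
  = 0.0051 + 0.0160 + 0.0311 + 0.0504 + 0.0729 + 0.1035 + 0.1522 + 0.2165 = 0.6477
G = 1 − 0.6477 = 0.3523

0.352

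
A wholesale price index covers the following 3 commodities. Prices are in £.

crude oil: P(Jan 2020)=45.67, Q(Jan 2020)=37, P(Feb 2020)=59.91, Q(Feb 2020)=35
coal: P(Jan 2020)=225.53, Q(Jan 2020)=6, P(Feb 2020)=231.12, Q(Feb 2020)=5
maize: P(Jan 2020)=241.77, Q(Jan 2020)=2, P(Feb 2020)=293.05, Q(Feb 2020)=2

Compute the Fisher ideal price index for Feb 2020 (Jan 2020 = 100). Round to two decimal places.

119.20

Laspeyres component (base-period weights):
ΣP(Feb 2020)Q(Jan 2020) = 59.91×37 + 231.12×6 + 293.05×2 = 2216.67 + 1386.72 + 586.1 = 4189.49
ΣP(Jan 2020)Q(Jan 2020) = 45.67×37 + 225.53×6 + 241.77×2 = 1689.79 + 1353.18 + 483.54 = 3526.51
L = 4189.49 / 3526.51 × 100 = 118.7999
Paasche component (current-period weights):
ΣP(Feb 2020)Q(Feb 2020) = 59.91×35 + 231.12×5 + 293.05×2 = 2096.85 + 1155.6 + 586.1 = 3838.55
ΣP(Jan 2020)Q(Feb 2020) = 45.67×35 + 225.53×5 + 241.77×2 = 1598.45 + 1127.65 + 483.54 = 3209.64
P = 3838.55 / 3209.64 × 100 = 119.5944
Fisher = √(L × P) = √(118.7999 × 119.5944) = 119.1965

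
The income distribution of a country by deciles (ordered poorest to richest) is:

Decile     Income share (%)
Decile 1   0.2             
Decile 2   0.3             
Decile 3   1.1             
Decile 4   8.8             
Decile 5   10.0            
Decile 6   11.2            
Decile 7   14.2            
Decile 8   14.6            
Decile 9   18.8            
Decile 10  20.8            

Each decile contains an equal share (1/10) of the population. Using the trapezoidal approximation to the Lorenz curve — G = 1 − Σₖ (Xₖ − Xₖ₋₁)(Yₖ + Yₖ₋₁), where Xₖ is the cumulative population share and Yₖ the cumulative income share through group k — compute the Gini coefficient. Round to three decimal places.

Cumulative income shares Yₖ: 0.0020, 0.0050, 0.0160, 0.1040, 0.2040, 0.3160, 0.4580, 0.6040, 0.7920, 1.0000
Σ (Xₖ−Xₖ₋₁)(Yₖ+Yₖ₋₁) = (1/10)(0.0020+0.0000) + (1/10)(0.0050+0.0020) + (1/10)(0.0160+0.0050) + (1/10)(0.1040+0.0160) + (1/10)(0.2040+0.1040) + (1/10)(0.3160+0.2040) + (1/10)(0.4580+0.3160) + (1/10)(0.6040+0.4580) + (1/10)(0.7920+0.6040) + (1/10)(1.0000+0.7920)
  = 0.0002 + 0.0007 + 0.0021 + 0.0120 + 0.0308 + 0.0520 + 0.0774 + 0.1062 + 0.1396 + 0.1792 = 0.6002
G = 1 − 0.6002 = 0.3998

0.400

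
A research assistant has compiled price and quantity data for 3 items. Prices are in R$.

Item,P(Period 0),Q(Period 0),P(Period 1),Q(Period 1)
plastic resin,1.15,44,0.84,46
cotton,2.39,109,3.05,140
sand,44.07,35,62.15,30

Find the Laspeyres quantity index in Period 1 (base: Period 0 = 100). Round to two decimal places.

92.23

Laspeyres quantity index uses base-period prices as weights.
ΣP(Period 0)·Q(Period 1) = 1.15×46 + 2.39×140 + 44.07×30 = 52.9 + 334.6 + 1322.1 = 1709.6
ΣP(Period 0)·Q(Period 0) = 1.15×44 + 2.39×109 + 44.07×35 = 50.6 + 260.51 + 1542.45 = 1853.56
Index = 1709.6 / 1853.56 × 100 = 92.2333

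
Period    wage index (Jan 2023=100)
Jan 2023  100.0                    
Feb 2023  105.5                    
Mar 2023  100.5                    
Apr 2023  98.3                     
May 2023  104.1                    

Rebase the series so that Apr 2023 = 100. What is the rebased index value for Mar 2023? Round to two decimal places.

Rebased(Mar 2023) = 100.5 / 98.3 × 100 = 102.2380

102.24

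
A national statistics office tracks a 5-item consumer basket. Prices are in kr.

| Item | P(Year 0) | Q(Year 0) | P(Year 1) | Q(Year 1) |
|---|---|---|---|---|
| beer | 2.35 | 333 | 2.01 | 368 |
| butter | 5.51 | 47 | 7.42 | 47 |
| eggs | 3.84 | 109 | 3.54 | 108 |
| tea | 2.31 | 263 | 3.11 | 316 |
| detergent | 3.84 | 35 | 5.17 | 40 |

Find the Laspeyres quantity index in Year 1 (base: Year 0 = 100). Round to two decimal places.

Laspeyres quantity index uses base-period prices as weights.
ΣP(Year 0)·Q(Year 1) = 2.35×368 + 5.51×47 + 3.84×108 + 2.31×316 + 3.84×40 = 864.8 + 258.97 + 414.72 + 729.96 + 153.6 = 2422.05
ΣP(Year 0)·Q(Year 0) = 2.35×333 + 5.51×47 + 3.84×109 + 2.31×263 + 3.84×35 = 782.55 + 258.97 + 418.56 + 607.53 + 134.4 = 2202.01
Index = 2422.05 / 2202.01 × 100 = 109.9927

109.99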